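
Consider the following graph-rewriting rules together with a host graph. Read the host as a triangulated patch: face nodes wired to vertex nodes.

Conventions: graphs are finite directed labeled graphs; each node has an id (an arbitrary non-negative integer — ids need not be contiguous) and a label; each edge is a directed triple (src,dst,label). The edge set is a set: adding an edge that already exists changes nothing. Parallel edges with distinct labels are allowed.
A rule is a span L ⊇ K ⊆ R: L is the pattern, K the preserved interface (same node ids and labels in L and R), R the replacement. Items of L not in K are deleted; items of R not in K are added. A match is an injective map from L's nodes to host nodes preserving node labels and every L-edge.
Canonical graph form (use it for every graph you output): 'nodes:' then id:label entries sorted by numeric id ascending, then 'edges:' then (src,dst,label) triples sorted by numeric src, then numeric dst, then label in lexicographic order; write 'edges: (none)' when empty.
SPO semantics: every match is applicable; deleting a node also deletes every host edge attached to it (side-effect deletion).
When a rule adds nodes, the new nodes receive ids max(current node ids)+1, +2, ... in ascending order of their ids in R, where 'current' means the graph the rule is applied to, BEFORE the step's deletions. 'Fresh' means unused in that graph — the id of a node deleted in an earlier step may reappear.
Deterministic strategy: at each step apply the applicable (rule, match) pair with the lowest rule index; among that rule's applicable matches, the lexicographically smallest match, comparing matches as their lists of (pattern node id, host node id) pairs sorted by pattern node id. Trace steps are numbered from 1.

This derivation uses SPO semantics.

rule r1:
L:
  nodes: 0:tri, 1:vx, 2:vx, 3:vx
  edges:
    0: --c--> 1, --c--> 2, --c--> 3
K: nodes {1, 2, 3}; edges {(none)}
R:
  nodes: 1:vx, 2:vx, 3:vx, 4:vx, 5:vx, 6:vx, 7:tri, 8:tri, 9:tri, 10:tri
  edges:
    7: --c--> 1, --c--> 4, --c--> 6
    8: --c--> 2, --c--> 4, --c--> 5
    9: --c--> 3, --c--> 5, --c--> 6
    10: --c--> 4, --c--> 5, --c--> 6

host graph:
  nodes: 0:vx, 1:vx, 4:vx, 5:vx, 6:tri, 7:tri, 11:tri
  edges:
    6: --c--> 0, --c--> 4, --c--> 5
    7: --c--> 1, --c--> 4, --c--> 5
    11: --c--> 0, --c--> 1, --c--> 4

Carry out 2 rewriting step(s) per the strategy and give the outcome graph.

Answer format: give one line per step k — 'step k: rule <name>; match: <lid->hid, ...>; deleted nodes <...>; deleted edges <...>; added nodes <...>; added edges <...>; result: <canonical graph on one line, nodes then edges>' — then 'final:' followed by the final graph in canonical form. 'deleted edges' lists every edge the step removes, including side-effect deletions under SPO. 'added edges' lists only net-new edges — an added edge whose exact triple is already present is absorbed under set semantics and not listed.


step 1: rule r1; match: 0->6, 1->0, 2->4, 3->5; deleted nodes 6; deleted edges (6,0,c); (6,4,c); (6,5,c); added nodes 12, 13, 14, 15, 16, 17, 18; added edges (15,0,c); (15,12,c); (15,14,c); (16,4,c); (16,12,c); (16,13,c); (17,5,c); (17,13,c); (17,14,c); (18,12,c); (18,13,c); (18,14,c); result: nodes: 0:vx, 1:vx, 4:vx, 5:vx, 7:tri, 11:tri, 12:vx, 13:vx, 14:vx, 15:tri, 16:tri, 17:tri, 18:tri edges: (7,1,c); (7,4,c); (7,5,c); (11,0,c); (11,1,c); (11,4,c); (15,0,c); (15,12,c); (15,14,c); (16,4,c); (16,12,c); (16,13,c); (17,5,c); (17,13,c); (17,14,c); (18,12,c); (18,13,c); (18,14,c)
step 2: rule r1; match: 0->7, 1->1, 2->4, 3->5; deleted nodes 7; deleted edges (7,1,c); (7,4,c); (7,5,c); added nodes 19, 20, 21, 22, 23, 24, 25; added edges (22,1,c); (22,19,c); (22,21,c); (23,4,c); (23,19,c); (23,20,c); (24,5,c); (24,20,c); (24,21,c); (25,19,c); (25,20,c); (25,21,c); result: nodes: 0:vx, 1:vx, 4:vx, 5:vx, 11:tri, 12:vx, 13:vx, 14:vx, 15:tri, 16:tri, 17:tri, 18:tri, 19:vx, 20:vx, 21:vx, 22:tri, 23:tri, 24:tri, 25:tri edges: (11,0,c); (11,1,c); (11,4,c); (15,0,c); (15,12,c); (15,14,c); (16,4,c); (16,12,c); (16,13,c); (17,5,c); (17,13,c); (17,14,c); (18,12,c); (18,13,c); (18,14,c); (22,1,c); (22,19,c); (22,21,c); (23,4,c); (23,19,c); (23,20,c); (24,5,c); (24,20,c); (24,21,c); (25,19,c); (25,20,c); (25,21,c)
final:
nodes: 0:vx, 1:vx, 4:vx, 5:vx, 11:tri, 12:vx, 13:vx, 14:vx, 15:tri, 16:tri, 17:tri, 18:tri, 19:vx, 20:vx, 21:vx, 22:tri, 23:tri, 24:tri, 25:tri
edges: (11,0,c); (11,1,c); (11,4,c); (15,0,c); (15,12,c); (15,14,c); (16,4,c); (16,12,c); (16,13,c); (17,5,c); (17,13,c); (17,14,c); (18,12,c); (18,13,c); (18,14,c); (22,1,c); (22,19,c); (22,21,c); (23,4,c); (23,19,c); (23,20,c); (24,5,c); (24,20,c); (24,21,c); (25,19,c); (25,20,c); (25,21,c)


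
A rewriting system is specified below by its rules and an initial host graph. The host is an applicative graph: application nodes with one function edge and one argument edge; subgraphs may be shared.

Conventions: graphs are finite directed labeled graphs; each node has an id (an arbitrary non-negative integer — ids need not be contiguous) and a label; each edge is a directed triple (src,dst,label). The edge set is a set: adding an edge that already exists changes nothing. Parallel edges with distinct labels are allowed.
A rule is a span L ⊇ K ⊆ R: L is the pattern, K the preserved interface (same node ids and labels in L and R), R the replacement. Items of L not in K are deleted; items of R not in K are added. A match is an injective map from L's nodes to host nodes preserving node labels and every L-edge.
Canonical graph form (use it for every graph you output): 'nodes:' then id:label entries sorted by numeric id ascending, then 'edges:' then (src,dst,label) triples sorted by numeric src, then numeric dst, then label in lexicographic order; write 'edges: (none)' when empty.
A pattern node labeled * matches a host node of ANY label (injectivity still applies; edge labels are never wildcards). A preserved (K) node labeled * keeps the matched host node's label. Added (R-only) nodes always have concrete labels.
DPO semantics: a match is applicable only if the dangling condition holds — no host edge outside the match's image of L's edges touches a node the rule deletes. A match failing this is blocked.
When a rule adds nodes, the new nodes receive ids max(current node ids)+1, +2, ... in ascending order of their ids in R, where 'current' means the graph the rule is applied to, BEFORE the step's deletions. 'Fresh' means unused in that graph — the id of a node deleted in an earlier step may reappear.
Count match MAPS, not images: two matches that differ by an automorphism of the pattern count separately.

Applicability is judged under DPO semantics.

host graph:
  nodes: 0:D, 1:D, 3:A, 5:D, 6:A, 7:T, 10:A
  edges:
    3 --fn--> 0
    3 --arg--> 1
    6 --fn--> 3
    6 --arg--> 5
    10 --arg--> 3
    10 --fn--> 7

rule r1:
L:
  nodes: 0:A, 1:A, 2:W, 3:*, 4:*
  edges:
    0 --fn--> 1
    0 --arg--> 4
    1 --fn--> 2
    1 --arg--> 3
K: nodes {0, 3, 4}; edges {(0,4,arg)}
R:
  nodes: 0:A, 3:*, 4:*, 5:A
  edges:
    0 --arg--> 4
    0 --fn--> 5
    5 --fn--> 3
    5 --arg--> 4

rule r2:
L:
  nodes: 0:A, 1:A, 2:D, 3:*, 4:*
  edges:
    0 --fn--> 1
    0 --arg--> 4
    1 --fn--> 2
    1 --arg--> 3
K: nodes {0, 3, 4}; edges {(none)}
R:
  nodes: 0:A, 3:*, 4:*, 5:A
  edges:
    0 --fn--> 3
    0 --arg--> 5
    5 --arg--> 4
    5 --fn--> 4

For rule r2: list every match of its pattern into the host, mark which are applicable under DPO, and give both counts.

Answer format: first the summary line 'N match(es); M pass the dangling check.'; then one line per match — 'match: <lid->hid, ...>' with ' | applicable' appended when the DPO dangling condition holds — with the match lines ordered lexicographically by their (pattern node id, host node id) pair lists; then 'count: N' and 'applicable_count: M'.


1 match(es); 0 pass the dangling check.
match: 0->6, 1->3, 2->0, 3->1, 4->5
count: 1
applicable_count: 0


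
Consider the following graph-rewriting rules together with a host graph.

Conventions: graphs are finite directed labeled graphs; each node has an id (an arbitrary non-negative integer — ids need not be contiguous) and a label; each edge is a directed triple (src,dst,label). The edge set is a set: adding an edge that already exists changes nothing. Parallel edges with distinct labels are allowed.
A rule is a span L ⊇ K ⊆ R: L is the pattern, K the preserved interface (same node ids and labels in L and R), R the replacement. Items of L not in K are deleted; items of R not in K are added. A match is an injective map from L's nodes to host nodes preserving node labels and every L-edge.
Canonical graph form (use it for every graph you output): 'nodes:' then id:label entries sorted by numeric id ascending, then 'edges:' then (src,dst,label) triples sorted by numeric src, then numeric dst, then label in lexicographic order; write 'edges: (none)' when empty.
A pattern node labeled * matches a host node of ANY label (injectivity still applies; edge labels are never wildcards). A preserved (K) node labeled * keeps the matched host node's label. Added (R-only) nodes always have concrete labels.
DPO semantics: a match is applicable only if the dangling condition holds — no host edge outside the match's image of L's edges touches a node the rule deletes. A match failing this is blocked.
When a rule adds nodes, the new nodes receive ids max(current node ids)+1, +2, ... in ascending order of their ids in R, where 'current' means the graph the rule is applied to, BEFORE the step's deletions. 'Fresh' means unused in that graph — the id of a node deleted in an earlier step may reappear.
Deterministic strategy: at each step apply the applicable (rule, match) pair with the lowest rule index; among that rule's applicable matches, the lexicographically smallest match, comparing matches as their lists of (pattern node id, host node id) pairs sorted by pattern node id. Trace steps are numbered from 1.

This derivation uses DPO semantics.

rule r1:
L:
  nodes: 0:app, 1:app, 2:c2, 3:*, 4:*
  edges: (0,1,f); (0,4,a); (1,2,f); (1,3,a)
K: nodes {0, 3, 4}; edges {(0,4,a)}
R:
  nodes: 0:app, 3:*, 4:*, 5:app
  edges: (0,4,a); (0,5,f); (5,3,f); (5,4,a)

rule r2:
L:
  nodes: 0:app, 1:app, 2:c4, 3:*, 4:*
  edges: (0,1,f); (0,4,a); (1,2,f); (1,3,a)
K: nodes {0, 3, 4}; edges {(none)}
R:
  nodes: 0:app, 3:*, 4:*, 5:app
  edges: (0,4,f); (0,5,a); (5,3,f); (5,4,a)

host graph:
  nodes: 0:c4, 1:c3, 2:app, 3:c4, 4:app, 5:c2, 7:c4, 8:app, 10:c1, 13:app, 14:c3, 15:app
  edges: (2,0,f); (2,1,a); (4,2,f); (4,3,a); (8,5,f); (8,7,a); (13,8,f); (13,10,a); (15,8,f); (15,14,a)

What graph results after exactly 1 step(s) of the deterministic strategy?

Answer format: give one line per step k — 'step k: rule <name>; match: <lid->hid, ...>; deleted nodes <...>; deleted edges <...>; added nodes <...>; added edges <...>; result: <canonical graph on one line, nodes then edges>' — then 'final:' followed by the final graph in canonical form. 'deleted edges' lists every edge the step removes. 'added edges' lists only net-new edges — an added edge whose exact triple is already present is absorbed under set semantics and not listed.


step 1: rule r2; match: 0->4, 1->2, 2->0, 3->1, 4->3; deleted nodes 0, 2; deleted edges (2,0,f); (2,1,a); (4,2,f); (4,3,a); added nodes 16; added edges (4,3,f); (4,16,a); (16,1,f); (16,3,a); result: nodes: 1:c3, 3:c4, 4:app, 5:c2, 7:c4, 8:app, 10:c1, 13:app, 14:c3, 15:app, 16:app edges: (4,3,f); (4,16,a); (8,5,f); (8,7,a); (13,8,f); (13,10,a); (15,8,f); (15,14,a); (16,1,f); (16,3,a)
final:
nodes: 1:c3, 3:c4, 4:app, 5:c2, 7:c4, 8:app, 10:c1, 13:app, 14:c3, 15:app, 16:app
edges: (4,3,f); (4,16,a); (8,5,f); (8,7,a); (13,8,f); (13,10,a); (15,8,f); (15,14,a); (16,1,f); (16,3,a)


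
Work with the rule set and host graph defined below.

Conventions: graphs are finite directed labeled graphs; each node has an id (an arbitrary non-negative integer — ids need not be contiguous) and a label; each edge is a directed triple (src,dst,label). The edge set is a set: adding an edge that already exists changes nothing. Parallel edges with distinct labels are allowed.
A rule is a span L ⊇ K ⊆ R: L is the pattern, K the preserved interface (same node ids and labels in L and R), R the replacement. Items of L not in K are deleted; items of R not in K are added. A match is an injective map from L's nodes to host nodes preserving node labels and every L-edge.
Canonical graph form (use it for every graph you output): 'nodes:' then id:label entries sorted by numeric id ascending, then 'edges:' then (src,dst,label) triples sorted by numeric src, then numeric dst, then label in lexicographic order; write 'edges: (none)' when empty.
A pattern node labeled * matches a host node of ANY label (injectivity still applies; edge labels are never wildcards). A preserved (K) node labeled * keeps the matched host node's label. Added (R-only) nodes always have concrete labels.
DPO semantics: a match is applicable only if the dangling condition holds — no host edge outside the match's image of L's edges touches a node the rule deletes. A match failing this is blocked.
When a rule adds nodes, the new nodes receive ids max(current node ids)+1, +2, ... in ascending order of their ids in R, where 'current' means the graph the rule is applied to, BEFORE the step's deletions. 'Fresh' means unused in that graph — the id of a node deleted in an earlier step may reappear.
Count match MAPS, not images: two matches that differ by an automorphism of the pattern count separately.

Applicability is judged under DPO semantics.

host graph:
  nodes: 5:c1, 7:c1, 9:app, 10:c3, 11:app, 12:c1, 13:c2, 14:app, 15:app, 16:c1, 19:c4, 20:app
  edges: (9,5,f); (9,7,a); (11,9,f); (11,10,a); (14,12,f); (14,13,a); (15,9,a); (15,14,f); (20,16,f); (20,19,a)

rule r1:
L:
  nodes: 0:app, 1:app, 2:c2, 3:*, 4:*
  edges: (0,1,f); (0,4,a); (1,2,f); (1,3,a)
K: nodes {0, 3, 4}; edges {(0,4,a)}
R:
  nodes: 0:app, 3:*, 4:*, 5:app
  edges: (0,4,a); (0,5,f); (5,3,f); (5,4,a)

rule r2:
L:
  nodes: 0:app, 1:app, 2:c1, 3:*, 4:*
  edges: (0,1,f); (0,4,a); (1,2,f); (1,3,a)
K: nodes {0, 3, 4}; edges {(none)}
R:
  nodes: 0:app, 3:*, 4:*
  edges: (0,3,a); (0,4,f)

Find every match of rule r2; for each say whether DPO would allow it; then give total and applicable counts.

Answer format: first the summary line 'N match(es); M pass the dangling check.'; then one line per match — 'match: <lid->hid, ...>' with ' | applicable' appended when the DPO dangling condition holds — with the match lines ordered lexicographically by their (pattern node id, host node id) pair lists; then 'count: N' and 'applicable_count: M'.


2 match(es); 1 pass the dangling check.
match: 0->11, 1->9, 2->5, 3->7, 4->10
match: 0->15, 1->14, 2->12, 3->13, 4->9 | applicable
count: 2
applicable_count: 1


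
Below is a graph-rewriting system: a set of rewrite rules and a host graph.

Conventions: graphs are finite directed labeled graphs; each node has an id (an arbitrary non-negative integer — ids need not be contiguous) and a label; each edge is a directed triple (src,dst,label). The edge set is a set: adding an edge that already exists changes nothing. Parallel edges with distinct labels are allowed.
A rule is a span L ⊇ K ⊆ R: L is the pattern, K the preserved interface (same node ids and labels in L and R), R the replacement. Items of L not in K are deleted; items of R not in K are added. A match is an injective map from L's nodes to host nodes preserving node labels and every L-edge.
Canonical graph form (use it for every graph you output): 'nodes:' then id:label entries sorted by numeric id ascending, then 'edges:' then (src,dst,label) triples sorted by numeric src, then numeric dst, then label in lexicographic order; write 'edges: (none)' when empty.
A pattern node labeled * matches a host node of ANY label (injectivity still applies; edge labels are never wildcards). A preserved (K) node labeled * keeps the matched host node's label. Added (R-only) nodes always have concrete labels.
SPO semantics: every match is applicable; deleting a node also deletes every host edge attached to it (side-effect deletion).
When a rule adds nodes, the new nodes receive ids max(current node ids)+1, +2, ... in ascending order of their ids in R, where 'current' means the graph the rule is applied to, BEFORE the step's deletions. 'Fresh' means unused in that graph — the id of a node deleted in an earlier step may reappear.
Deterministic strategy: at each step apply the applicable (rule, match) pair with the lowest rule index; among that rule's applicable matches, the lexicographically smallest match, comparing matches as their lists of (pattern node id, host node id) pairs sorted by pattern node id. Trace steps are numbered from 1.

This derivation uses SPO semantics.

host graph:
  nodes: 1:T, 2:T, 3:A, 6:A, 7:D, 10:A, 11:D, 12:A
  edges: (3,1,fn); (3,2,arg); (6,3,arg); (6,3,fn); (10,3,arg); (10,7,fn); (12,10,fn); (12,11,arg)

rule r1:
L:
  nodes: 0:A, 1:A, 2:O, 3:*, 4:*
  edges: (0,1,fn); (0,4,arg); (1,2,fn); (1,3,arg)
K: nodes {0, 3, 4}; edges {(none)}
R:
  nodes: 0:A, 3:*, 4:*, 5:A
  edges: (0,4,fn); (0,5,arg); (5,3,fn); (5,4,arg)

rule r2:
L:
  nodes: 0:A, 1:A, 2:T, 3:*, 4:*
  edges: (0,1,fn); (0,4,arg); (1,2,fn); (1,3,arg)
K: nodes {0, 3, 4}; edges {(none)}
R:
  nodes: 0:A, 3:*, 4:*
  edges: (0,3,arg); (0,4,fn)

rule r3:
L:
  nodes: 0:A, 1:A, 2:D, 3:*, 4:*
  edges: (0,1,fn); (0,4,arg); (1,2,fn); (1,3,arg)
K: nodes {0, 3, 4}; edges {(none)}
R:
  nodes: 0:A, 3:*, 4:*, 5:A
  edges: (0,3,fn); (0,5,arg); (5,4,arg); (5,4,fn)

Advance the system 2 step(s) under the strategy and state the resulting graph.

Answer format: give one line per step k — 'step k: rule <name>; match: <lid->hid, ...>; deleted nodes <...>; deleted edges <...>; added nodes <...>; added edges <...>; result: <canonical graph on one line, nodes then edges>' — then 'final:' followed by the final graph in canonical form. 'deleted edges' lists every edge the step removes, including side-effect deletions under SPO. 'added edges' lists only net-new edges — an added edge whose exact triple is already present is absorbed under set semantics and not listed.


step 1: rule r3; match: 0->12, 1->10, 2->7, 3->3, 4->11; deleted nodes 7, 10; deleted edges (10,3,arg); (10,7,fn); (12,10,fn); (12,11,arg); added nodes 13; added edges (12,3,fn); (12,13,arg); (13,11,arg); (13,11,fn); result: nodes: 1:T, 2:T, 3:A, 6:A, 11:D, 12:A, 13:A edges: (3,1,fn); (3,2,arg); (6,3,arg); (6,3,fn); (12,3,fn); (12,13,arg); (13,11,arg); (13,11,fn)
step 2: rule r2; match: 0->12, 1->3, 2->1, 3->2, 4->13; deleted nodes 1, 3; deleted edges (3,1,fn); (3,2,arg); (6,3,arg); (6,3,fn); (12,3,fn); (12,13,arg); added nodes (none); added edges (12,2,arg); (12,13,fn); result: nodes: 2:T, 6:A, 11:D, 12:A, 13:A edges: (12,2,arg); (12,13,fn); (13,11,arg); (13,11,fn)
final:
nodes: 2:T, 6:A, 11:D, 12:A, 13:A
edges: (12,2,arg); (12,13,fn); (13,11,arg); (13,11,fn)


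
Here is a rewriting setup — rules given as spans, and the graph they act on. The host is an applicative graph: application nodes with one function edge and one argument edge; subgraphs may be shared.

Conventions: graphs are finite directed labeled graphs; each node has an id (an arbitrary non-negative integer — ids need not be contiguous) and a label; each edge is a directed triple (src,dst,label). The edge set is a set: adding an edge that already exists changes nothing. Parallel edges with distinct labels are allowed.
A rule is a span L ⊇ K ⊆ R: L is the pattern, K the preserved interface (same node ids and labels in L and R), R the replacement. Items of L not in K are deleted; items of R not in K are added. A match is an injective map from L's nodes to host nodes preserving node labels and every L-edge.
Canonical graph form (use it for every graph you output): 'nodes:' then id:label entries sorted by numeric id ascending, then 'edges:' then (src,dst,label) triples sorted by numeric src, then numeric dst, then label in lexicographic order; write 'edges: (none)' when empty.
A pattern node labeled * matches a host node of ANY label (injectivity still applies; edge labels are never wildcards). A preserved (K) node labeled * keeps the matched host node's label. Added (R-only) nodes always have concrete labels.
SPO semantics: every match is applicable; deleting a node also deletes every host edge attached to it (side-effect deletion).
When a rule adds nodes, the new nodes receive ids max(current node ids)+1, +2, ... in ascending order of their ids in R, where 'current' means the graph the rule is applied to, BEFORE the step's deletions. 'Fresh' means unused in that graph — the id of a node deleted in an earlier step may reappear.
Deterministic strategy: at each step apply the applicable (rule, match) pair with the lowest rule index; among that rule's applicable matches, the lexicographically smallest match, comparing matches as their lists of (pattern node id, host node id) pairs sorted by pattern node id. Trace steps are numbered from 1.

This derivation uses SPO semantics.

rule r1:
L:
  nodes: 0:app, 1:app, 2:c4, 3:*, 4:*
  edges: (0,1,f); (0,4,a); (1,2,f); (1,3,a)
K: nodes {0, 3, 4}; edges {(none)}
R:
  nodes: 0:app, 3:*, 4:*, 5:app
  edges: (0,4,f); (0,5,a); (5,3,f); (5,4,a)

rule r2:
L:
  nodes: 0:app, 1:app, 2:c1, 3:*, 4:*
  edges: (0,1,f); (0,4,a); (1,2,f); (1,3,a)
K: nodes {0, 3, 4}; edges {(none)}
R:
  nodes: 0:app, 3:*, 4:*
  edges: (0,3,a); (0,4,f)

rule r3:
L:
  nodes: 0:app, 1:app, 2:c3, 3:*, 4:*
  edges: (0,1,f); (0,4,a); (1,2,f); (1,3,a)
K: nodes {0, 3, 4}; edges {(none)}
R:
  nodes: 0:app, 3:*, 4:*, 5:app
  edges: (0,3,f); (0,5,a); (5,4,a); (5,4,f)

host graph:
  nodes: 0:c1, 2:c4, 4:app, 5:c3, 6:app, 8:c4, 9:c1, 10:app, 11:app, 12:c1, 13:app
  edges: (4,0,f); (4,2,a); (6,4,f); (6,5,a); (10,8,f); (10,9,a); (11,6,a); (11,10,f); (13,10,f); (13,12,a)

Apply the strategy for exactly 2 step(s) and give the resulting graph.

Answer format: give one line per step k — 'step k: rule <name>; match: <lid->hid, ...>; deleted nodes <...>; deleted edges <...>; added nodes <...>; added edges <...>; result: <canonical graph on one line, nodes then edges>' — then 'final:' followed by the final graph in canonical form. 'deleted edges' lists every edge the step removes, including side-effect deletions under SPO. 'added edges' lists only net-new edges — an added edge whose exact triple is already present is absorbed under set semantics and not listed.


step 1: rule r1; match: 0->11, 1->10, 2->8, 3->9, 4->6; deleted nodes 8, 10; deleted edges (10,8,f); (10,9,a); (11,6,a); (11,10,f); (13,10,f); added nodes 14; added edges (11,6,f); (11,14,a); (14,6,a); (14,9,f); result: nodes: 0:c1, 2:c4, 4:app, 5:c3, 6:app, 9:c1, 11:app, 12:c1, 13:app, 14:app edges: (4,0,f); (4,2,a); (6,4,f); (6,5,a); (11,6,f); (11,14,a); (13,12,a); (14,6,a); (14,9,f)
step 2: rule r2; match: 0->6, 1->4, 2->0, 3->2, 4->5; deleted nodes 0, 4; deleted edges (4,0,f); (4,2,a); (6,4,f); (6,5,a); added nodes (none); added edges (6,2,a); (6,5,f); result: nodes: 2:c4, 5:c3, 6:app, 9:c1, 11:app, 12:c1, 13:app, 14:app edges: (6,2,a); (6,5,f); (11,6,f); (11,14,a); (13,12,a); (14,6,a); (14,9,f)
final:
nodes: 2:c4, 5:c3, 6:app, 9:c1, 11:app, 12:c1, 13:app, 14:app
edges: (6,2,a); (6,5,f); (11,6,f); (11,14,a); (13,12,a); (14,6,a); (14,9,f)


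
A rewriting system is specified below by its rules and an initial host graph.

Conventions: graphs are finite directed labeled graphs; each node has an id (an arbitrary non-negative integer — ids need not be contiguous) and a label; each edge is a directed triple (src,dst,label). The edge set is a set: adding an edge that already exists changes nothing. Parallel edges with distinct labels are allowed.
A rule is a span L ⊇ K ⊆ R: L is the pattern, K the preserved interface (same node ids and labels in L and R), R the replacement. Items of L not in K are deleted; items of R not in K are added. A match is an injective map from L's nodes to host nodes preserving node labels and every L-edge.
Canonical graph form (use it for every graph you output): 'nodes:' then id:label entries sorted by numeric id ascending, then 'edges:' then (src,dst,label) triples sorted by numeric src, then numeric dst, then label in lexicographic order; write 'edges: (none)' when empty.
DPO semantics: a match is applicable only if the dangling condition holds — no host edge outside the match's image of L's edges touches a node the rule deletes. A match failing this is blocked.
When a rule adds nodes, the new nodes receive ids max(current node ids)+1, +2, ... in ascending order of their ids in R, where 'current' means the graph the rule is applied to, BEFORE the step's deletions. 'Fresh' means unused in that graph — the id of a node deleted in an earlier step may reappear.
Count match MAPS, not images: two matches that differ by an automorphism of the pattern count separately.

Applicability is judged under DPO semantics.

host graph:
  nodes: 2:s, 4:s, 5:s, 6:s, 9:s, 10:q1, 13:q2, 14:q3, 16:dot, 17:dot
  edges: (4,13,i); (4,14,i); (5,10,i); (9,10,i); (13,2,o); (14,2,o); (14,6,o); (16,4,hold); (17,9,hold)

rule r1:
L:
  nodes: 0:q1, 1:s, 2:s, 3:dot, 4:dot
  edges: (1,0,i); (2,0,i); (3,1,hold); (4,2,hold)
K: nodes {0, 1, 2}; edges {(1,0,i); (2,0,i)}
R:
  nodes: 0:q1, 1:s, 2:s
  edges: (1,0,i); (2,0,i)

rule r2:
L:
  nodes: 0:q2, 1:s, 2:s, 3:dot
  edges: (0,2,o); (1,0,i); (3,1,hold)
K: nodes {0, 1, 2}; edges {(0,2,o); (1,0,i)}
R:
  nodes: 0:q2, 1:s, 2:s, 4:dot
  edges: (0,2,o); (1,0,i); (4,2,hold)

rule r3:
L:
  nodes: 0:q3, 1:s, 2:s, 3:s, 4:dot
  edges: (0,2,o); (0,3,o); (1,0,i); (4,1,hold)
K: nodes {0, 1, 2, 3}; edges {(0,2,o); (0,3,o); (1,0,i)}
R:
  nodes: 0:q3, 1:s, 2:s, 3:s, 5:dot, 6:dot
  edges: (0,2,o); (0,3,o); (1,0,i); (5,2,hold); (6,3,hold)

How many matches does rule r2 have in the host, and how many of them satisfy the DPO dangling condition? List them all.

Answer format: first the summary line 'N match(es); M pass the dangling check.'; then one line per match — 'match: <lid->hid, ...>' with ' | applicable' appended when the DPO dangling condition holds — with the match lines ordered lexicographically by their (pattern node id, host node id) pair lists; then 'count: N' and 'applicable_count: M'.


1 match(es); 1 pass the dangling check.
match: 0->13, 1->4, 2->2, 3->16 | applicable
count: 1
applicable_count: 1


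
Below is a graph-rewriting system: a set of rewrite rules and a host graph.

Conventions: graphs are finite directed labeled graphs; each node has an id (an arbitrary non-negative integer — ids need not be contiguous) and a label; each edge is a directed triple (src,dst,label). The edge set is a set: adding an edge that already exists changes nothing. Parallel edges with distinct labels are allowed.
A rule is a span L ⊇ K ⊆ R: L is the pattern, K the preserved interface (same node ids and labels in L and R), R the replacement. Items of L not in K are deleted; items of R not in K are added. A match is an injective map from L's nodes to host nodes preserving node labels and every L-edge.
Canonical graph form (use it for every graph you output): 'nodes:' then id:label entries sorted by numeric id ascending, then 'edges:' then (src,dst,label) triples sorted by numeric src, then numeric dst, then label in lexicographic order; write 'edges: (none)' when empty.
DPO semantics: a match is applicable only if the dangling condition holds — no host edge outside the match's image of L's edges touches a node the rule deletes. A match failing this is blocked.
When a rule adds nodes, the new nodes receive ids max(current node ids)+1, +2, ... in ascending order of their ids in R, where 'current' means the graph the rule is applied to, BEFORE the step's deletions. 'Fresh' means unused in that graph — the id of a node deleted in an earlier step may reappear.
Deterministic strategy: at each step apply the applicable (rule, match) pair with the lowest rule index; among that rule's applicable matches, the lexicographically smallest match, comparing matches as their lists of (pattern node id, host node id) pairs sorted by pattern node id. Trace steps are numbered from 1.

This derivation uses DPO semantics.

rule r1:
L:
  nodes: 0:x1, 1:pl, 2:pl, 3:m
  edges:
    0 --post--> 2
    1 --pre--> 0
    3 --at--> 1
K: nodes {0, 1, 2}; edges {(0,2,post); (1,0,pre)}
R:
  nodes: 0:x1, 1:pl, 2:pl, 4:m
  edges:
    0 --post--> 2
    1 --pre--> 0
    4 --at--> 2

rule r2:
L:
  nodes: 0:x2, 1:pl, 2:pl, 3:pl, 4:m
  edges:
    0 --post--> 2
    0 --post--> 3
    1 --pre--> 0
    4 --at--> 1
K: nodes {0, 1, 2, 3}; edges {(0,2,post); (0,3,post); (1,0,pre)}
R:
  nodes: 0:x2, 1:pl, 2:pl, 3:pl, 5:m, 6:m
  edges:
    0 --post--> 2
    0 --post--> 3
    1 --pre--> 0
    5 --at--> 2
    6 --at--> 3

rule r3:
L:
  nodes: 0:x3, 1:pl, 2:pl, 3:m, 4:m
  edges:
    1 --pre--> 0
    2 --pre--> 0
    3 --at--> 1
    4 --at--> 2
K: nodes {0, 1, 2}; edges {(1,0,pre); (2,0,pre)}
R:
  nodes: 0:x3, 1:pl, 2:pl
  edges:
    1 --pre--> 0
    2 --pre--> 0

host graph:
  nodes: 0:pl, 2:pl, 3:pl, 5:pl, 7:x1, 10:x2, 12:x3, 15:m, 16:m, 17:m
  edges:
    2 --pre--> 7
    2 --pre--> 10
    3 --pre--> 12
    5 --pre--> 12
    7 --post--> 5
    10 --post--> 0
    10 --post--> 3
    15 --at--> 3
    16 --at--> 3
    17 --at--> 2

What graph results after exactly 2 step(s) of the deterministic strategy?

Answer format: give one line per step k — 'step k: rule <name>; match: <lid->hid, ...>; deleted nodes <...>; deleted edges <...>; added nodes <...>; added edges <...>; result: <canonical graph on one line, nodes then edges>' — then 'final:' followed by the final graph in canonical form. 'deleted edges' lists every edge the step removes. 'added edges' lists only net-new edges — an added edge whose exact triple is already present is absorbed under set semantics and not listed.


step 1: rule r1; match: 0->7, 1->2, 2->5, 3->17; deleted nodes 17; deleted edges (17,2,at); added nodes 18; added edges (18,5,at); result: nodes: 0:pl, 2:pl, 3:pl, 5:pl, 7:x1, 10:x2, 12:x3, 15:m, 16:m, 18:m edges: (2,7,pre); (2,10,pre); (3,12,pre); (5,12,pre); (7,5,post); (10,0,post); (10,3,post); (15,3,at); (16,3,at); (18,5,at)
step 2: rule r3; match: 0->12, 1->3, 2->5, 3->15, 4->18; deleted nodes 15, 18; deleted edges (15,3,at); (18,5,at); added nodes (none); added edges (none); result: nodes: 0:pl, 2:pl, 3:pl, 5:pl, 7:x1, 10:x2, 12:x3, 16:m edges: (2,7,pre); (2,10,pre); (3,12,pre); (5,12,pre); (7,5,post); (10,0,post); (10,3,post); (16,3,at)
final:
nodes: 0:pl, 2:pl, 3:pl, 5:pl, 7:x1, 10:x2, 12:x3, 16:m
edges: (2,7,pre); (2,10,pre); (3,12,pre); (5,12,pre); (7,5,post); (10,0,post); (10,3,post); (16,3,at)


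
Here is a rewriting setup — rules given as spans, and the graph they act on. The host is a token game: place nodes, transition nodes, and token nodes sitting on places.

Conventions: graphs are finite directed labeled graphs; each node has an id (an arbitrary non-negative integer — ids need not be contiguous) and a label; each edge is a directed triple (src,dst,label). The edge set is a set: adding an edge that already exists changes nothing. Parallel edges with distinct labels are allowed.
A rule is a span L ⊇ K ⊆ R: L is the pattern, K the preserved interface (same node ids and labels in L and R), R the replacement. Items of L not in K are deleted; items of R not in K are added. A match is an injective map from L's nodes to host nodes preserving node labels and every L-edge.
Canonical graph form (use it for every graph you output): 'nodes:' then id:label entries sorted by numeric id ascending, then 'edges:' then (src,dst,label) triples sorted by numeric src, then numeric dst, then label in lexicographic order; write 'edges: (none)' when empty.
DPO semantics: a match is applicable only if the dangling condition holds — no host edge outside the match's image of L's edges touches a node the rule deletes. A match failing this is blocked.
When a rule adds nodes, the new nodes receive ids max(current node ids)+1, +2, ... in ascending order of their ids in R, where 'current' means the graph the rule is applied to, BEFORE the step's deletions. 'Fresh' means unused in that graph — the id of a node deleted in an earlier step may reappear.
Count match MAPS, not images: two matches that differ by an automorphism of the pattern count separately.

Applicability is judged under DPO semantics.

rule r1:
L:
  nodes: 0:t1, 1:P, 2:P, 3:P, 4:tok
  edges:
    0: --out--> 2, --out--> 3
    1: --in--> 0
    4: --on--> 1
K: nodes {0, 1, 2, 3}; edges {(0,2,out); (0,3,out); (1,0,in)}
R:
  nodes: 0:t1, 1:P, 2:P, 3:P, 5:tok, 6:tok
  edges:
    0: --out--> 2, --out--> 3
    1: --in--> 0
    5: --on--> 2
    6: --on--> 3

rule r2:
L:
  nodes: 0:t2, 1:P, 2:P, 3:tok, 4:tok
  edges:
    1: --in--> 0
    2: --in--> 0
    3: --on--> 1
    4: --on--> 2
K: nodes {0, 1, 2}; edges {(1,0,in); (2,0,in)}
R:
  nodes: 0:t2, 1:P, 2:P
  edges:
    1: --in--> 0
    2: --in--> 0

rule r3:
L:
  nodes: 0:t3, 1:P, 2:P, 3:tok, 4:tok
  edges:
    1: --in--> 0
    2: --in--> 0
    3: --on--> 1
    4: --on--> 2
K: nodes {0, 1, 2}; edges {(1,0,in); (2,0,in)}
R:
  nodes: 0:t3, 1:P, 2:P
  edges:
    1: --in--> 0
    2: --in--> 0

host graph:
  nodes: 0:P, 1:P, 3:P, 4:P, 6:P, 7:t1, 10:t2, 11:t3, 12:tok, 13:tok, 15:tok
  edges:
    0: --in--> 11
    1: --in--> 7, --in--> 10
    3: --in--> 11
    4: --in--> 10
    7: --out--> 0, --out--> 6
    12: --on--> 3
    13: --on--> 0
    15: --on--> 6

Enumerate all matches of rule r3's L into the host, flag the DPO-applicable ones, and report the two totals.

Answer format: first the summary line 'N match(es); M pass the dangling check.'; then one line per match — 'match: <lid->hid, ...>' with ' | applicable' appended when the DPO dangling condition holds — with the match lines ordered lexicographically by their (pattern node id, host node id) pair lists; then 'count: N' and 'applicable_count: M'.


2 match(es); 2 pass the dangling check.
match: 0->11, 1->0, 2->3, 3->13, 4->12 | applicable
match: 0->11, 1->3, 2->0, 3->12, 4->13 | applicable
count: 2
applicable_count: 2


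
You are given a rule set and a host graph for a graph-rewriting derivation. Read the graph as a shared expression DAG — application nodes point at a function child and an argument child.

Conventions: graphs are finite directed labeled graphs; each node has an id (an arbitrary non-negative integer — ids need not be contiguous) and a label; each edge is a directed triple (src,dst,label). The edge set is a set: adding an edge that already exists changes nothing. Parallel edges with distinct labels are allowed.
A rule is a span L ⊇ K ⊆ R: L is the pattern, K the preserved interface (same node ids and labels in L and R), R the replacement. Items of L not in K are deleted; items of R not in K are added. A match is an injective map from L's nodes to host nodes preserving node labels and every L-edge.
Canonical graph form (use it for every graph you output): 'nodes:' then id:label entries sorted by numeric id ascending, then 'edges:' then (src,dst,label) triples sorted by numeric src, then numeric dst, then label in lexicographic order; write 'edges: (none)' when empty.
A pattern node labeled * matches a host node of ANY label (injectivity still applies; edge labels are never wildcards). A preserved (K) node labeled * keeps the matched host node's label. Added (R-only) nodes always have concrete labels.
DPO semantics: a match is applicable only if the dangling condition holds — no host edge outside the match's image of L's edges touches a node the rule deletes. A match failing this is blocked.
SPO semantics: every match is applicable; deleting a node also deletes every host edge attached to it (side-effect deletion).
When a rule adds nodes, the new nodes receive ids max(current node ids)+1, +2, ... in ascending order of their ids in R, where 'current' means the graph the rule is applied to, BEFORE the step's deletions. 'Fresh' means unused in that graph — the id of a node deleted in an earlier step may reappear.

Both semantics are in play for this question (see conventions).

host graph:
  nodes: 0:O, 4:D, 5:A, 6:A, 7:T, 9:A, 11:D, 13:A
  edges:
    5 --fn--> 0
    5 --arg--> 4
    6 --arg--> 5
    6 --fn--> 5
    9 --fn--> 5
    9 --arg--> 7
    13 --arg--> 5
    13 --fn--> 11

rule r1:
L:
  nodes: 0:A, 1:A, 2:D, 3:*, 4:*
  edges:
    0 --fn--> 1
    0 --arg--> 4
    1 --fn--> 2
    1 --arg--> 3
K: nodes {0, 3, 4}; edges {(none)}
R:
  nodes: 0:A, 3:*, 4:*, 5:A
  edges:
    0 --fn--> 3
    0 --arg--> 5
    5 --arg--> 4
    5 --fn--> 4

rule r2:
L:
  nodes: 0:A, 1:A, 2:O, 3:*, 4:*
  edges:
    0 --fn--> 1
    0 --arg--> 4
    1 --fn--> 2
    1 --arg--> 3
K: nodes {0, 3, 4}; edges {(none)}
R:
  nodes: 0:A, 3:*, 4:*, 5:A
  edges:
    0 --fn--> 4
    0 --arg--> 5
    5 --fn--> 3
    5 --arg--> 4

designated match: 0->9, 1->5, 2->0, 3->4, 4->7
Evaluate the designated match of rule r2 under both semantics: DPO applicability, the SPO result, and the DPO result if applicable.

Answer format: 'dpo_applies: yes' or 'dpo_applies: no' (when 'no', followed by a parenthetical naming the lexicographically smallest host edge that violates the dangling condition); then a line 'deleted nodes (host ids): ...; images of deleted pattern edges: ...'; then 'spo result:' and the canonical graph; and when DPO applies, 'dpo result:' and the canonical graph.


dpo_applies: no
(the rule deletes node 5, which keeps host edge (6,5,arg) outside the match image — the dangling condition fails, DPO blocks; SPO proceeds and side-deletes such edges)
deleted nodes (host ids): 0, 5; images of deleted pattern edges: (5,0,fn); (5,4,arg); (9,5,fn); (9,7,arg)
spo result:
nodes: 4:D, 6:A, 7:T, 9:A, 11:D, 13:A, 14:A
edges: (9,7,fn); (9,14,arg); (13,11,fn); (14,4,fn); (14,7,arg)


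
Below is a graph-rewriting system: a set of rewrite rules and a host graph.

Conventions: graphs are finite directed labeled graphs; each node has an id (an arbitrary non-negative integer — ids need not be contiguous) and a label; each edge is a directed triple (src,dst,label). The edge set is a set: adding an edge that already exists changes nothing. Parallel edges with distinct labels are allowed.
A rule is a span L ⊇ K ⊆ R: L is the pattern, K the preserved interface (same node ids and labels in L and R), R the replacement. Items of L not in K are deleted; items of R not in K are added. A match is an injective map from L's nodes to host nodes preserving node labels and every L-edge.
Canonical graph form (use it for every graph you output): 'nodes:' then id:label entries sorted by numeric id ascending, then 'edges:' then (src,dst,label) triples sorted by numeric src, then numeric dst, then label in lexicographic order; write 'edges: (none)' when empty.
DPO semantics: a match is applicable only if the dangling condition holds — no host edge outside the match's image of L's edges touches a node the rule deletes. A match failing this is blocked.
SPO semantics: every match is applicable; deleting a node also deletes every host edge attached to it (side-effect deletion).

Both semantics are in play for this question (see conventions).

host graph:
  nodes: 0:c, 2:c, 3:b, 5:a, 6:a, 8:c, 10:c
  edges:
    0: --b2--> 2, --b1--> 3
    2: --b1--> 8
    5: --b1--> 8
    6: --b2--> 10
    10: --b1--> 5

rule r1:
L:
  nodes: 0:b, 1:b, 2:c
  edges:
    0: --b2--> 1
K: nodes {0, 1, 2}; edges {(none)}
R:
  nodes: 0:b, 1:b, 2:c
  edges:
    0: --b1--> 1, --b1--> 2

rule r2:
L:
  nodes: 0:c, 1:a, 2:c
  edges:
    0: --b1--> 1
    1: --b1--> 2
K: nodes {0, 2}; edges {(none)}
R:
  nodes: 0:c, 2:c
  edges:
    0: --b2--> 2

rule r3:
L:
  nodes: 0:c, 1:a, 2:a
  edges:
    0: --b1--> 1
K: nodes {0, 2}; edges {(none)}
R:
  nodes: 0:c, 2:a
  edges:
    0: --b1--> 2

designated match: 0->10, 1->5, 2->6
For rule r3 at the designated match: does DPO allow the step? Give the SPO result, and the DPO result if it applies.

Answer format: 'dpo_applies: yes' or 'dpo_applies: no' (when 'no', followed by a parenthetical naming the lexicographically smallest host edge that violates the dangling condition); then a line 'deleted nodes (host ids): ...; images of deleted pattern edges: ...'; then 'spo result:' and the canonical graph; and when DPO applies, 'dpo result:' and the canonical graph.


dpo_applies: no
(the rule deletes node 5, which keeps host edge (5,8,b1) outside the match image — the dangling condition fails, DPO blocks; SPO proceeds and side-deletes such edges)
deleted nodes (host ids): 5; images of deleted pattern edges: (10,5,b1)
spo result:
nodes: 0:c, 2:c, 3:b, 6:a, 8:c, 10:c
edges: (0,2,b2); (0,3,b1); (2,8,b1); (6,10,b2); (10,6,b1)
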